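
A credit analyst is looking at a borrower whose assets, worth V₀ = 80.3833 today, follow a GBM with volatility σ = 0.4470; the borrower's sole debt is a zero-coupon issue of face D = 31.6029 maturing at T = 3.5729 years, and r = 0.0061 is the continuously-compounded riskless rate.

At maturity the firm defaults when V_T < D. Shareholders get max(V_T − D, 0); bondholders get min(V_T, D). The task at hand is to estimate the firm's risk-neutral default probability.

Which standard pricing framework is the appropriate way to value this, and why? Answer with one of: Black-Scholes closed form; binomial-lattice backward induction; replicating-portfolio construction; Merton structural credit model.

framework: Merton structural credit model

Key observation: with the firm-asset dynamics (V₀ = 80.3833) and a single zero-coupon liability of face 31.6029 given, debt value, spread, and default probability all derive from the option view of the balance sheet.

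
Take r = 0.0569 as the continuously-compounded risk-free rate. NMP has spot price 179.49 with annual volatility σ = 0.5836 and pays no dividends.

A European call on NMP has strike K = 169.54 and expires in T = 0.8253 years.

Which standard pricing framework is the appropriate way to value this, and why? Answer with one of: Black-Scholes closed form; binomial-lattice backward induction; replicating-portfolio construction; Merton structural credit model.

framework: Black-Scholes closed form

Key observation: a European claim on NMP (strike 169.54) — a lognormal (GBM) underlying with constant rate and volatility — has an exact closed-form value; no lattice or capital structure is involved.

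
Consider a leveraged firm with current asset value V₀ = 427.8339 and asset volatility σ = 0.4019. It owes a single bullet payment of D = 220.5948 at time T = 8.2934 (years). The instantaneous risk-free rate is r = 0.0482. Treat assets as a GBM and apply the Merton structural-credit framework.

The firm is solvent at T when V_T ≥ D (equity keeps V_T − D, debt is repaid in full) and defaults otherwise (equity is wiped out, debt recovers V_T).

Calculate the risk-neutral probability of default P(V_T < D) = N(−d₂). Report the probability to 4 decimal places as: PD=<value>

PD=0.3673

Apply the equity-as-call identities (strike 220.5948, horizon 8.2934 years):
d₁ = [ln(V₀/D) + (r + σ²/2)T] / (σ√T)
   = [ln(427.8339/220.5948) + (0.0482 + 0.5·0.4019²)·8.2934] / (0.4019·√8.2934)
   = [0.662408 + 1.069532] / 1.157402 = 1.496402
d₂ = d₁ − σ√T = 1.496402 − 1.157402 = 0.339000
risk-neutral PD = N(−d₂) = N(-0.339000) = 0.367305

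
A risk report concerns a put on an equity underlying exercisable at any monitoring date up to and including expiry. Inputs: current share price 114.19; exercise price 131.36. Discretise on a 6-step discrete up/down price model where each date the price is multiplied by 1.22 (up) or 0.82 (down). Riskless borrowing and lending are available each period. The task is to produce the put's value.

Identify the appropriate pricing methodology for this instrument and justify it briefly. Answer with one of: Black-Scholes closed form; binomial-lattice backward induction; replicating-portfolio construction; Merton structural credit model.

Key observation: the put (strike 131.36 on spot 114.19) is American-style on a 6-step discrete price model, so the early-exercise decision at every node requires stepwise backward valuation — a closed form cannot price the exercise right.

framework: binomial-lattice backward induction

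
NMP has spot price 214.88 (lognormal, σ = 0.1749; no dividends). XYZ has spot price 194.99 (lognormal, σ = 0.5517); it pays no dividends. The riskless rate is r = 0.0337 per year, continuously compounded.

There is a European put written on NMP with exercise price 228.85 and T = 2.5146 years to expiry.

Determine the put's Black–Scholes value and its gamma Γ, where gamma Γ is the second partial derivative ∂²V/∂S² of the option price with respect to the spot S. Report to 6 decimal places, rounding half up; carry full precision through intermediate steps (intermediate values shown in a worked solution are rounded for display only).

price = 21.204054
Γ = 0.006538

σ√T = 0.1749·√2.5146 = 0.277348
d₁ = (ln(S/K) + (r+σ²/2)T) / (σ√T) = (ln(214.88/228.85) + (0.0337+0.1749²/2)·2.5146) / 0.277348 = (-0.062987 + 0.123203) / 0.277348 = 0.217113
d₂ = d₁ − σ√T = 0.217113 − 0.277348 = -0.060234
e^{−rT} = 0.918749
N(−d₁) = 0.414060,  N(−d₂) = 0.524015
Put price V = K·e^{−rT}·N(−d₂) − S·N(−d₁) = 110.177280 − 88.973226 = 21.204054
φ(d₁) = (1/√(2π))·e^{−d₁²/2} = 0.389650
Γ = φ(d₁) / (S·σ·√T) = 0.006538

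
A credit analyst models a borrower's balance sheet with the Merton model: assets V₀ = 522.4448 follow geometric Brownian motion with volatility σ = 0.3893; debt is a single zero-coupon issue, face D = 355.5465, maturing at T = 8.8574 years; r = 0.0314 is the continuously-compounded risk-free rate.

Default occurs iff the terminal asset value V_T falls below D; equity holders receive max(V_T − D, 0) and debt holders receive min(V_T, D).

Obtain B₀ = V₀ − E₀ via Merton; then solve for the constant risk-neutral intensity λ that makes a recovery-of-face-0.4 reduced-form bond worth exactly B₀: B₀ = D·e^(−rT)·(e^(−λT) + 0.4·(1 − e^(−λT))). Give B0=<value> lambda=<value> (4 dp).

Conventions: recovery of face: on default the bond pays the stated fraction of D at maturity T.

B0=199.0289 lambda=0.0644

Apply the equity-as-call identities (strike 355.5465, horizon 8.8574 years):
d₁ = [ln(V₀/D) + (r + σ²/2)T] / (σ√T)
   = [ln(522.4448/355.5465) + (0.0314 + 0.5·0.3893²)·8.8574] / (0.3893·√8.8574)
   = [0.384863 + 0.949312] / 1.158611 = 1.151530
d₂ = d₁ − σ√T = 1.151530 − 1.158611 = -0.007081
N(d₁) = 0.875243,  N(d₂) = 0.497175,  e^(−rT) = 0.757204
E₀ = V₀·N(d₁) − D·e^(−rT)·N(d₂)
   = 522.4448·0.875243 − 355.5465·0.757204·0.497175 = 323.415928
B₀ = V₀ − E₀ = 522.4448 − 323.415928 = 199.028872
e^(−λT) = (B₀·e^(rT)/D − 0.4)/(1 − 0.4) = (199.0289·1.320648/355.5465 − 0.4)/0.6 = 0.56546038
λ = −ln(0.56546038)/8.8574 = 0.064366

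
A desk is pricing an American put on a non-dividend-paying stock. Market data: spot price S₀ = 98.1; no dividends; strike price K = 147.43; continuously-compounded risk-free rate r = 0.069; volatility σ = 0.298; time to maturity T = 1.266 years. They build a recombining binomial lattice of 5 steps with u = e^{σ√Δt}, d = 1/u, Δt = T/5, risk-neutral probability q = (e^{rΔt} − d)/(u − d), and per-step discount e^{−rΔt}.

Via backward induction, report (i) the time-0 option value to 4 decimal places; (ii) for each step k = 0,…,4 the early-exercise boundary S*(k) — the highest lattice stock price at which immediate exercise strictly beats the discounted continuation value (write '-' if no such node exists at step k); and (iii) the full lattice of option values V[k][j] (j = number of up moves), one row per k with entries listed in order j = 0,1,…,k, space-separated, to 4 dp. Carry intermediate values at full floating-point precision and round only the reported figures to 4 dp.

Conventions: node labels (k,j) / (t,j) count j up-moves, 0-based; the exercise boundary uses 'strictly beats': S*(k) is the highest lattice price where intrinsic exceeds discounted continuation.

params: Δt=0.25320 u=1.16178 d=0.86075 q=0.52113 e^(-rΔt)=0.98268
t_5 payoffs: 101.0794 84.8694 62.9904 33.4597 0.0000 0.0000
t_4: node(4,0) S=53.8491 payoff=93.5809 vs cont=91.0276 → 93.5809 [stop]  node(4,1) S=72.6815 payoff=74.7485 vs cont=72.1952 → 74.7485 [stop]  node(4,2) S=98.1000 payoff=49.3300 vs cont=46.7766 → 49.3300 [stop]  node(4,3) S=132.4081 payoff=15.0219 vs cont=15.7453 → 15.7453 [wait]  node(4,4) S=178.7145 payoff=0.0000 vs cont=0.0000 → 0.0000 [wait]  ⇒ S*(4)=98.1000
t_3: node(3,0) S=62.5606 payoff=84.8694 vs cont=82.3161 → 84.8694 [stop]  node(3,1) S=84.4396 payoff=62.9904 vs cont=60.4370 → 62.9904 [stop]  node(3,2) S=113.9703 payoff=33.4597 vs cont=31.2768 → 33.4597 [stop]  node(3,3) S=153.8286 payoff=0.0000 vs cont=7.4094 → 7.4094 [wait]  ⇒ S*(3)=113.9703
t_2: node(2,0) S=72.6815 payoff=74.7485 vs cont=72.1952 → 74.7485 [stop]  node(2,1) S=98.1000 payoff=49.3300 vs cont=46.7766 → 49.3300 [stop]  node(2,2) S=132.4081 payoff=15.0219 vs cont=19.5397 → 19.5397 [wait]  ⇒ S*(2)=98.1000
t_1: node(1,0) S=84.4396 payoff=62.9904 vs cont=60.4370 → 62.9904 [stop]  node(1,1) S=113.9703 payoff=33.4597 vs cont=33.2199 → 33.4597 [stop]  ⇒ S*(1)=113.9703
t_0: node(0,0) S=98.1000 payoff=49.3300 vs cont=46.7766 → 49.3300 [stop]  ⇒ S*(0)=98.1000

price = 49.3300
boundary = 98.1000 113.9703 98.1000 113.9703 98.1000
tree:
49.3300
62.9904 33.4597
74.7485 49.3300 19.5397
84.8694 62.9904 33.4597 7.4094
93.5809 74.7485 49.3300 15.7453 0.0000
101.0794 84.8694 62.9904 33.4597 0.0000 0.0000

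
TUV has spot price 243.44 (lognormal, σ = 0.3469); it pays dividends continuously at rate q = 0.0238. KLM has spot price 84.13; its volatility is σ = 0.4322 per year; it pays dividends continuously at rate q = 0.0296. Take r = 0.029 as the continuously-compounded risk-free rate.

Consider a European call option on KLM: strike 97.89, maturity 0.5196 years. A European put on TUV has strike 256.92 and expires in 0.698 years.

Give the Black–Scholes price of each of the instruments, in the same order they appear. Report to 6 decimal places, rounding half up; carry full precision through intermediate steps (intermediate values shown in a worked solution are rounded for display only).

[KLM call K=97.89]
σ√T = 0.4322·√0.5196 = 0.311544
d₁ = (ln(S/K) + (r−q+σ²/2)T) / (σ√T) = (ln(84.13/97.89) + (0.029−0.0296+0.4322²/2)·0.5196) / 0.311544 = (-0.151481 + 0.048218) / 0.311544 = -0.331456
d₂ = d₁ − σ√T = -0.331456 − 0.311544 = -0.643000
e^{−rT} = 0.985045
e^{−qT} = 0.984738
N(d₁) = 0.370150,  N(d₂) = 0.260112
price = S·e^{−qT}·N(d₁) − K·e^{−rT}·N(d₂) = 30.665437 − 25.081569 = 5.583869
[TUV put K=256.92]
σ√T = 0.3469·√0.698 = 0.289822
d₁ = (ln(S/K) + (r−q+σ²/2)T) / (σ√T) = (ln(243.44/256.92) + (0.029−0.0238+0.3469²/2)·0.698) / 0.289822 = (-0.053894 + 0.045628) / 0.289822 = -0.028521
d₂ = d₁ − σ√T = -0.028521 − 0.289822 = -0.318344
e^{−rT} = 0.979961
e^{−qT} = 0.983525
N(−d₁) = 0.511377,  N(−d₂) = 0.624888
price = K·e^{−rT}·N(−d₂) − S·e^{−qT}·N(−d₁) = 157.329096 − 122.438586 = 34.890509

price(KLM call K=97.89) = 5.583869
price(TUV put K=256.92) = 34.890509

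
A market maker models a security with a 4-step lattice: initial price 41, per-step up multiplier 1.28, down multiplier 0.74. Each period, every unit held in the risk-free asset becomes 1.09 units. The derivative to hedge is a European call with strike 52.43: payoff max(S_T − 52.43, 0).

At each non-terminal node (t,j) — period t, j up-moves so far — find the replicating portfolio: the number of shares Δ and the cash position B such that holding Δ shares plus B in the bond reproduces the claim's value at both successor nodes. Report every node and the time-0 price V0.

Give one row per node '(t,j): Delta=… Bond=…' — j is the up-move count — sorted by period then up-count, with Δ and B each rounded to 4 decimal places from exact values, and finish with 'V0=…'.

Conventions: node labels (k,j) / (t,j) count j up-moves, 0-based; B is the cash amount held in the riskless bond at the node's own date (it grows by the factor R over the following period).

Since d<R<u, set p* = (R−d)/(u−d) = 0.6481; price each node as the discounted p*-expectation of its children.
Expiry values: V(4,0)=0.0000, V(4,1)=0.0000, V(4,2)=0.0000, V(4,3)=11.1976, V(4,4)=57.6285
(3,0): S=16.6142. Δ = (V_up−V_dn)/(S_up−S_dn) = (0.0000−0.0000)/(21.2662−12.2945) = 0.0000. V = [p*·0.0000 + (1−p*)·0.0000]/1.09 = 0.0000. B = V − Δ·S = 0.0000.
(3,1): S=28.7380. Δ = (V_up−V_dn)/(S_up−S_dn) = (0.0000−0.0000)/(36.7847−21.2662) = 0.0000. V = [p*·0.0000 + (1−p*)·0.0000]/1.09 = 0.0000. B = V − Δ·S = 0.0000.
(3,2): S=49.7091. Δ = (V_up−V_dn)/(S_up−S_dn) = (11.1976−0.0000)/(63.6276−36.7847) = 0.4172. V = [p*·11.1976 + (1−p*)·0.0000]/1.09 = 6.6584. B = V − Δ·S = -14.0778.
(3,3): S=85.9832. Δ = (V_up−V_dn)/(S_up−S_dn) = (57.6285−11.1976)/(110.0585−63.6276) = 1.0000. V = [p*·57.6285 + (1−p*)·11.1976]/1.09 = 37.8823. B = V − Δ·S = -48.1009.
(2,0): S=22.4516. Δ = (V_up−V_dn)/(S_up−S_dn) = (0.0000−0.0000)/(28.7380−16.6142) = 0.0000. V = [p*·0.0000 + (1−p*)·0.0000]/1.09 = 0.0000. B = V − Δ·S = 0.0000.
(2,1): S=38.8352. Δ = (V_up−V_dn)/(S_up−S_dn) = (6.6584−0.0000)/(49.7091−28.7380) = 0.3175. V = [p*·6.6584 + (1−p*)·0.0000]/1.09 = 3.9593. B = V − Δ·S = -8.3711.
(2,2): S=67.1744. Δ = (V_up−V_dn)/(S_up−S_dn) = (37.8823−6.6584)/(85.9832−49.7091) = 0.8608. V = [p*·37.8823 + (1−p*)·6.6584]/1.09 = 24.6754. B = V − Δ·S = -33.1466.
(1,0): S=30.3400. Δ = (V_up−V_dn)/(S_up−S_dn) = (3.9593−0.0000)/(38.8352−22.4516) = 0.2417. V = [p*·3.9593 + (1−p*)·0.0000]/1.09 = 2.3543. B = V − Δ·S = -4.9777.
(1,1): S=52.4800. Δ = (V_up−V_dn)/(S_up−S_dn) = (24.6754−3.9593)/(67.1744−38.8352) = 0.7310. V = [p*·24.6754 + (1−p*)·3.9593]/1.09 = 15.9508. B = V − Δ·S = -22.4122.
(0,0): S=41.0000. Δ = (V_up−V_dn)/(S_up−S_dn) = (15.9508−2.3543)/(52.4800−30.3400) = 0.6141. V = [p*·15.9508 + (1−p*)·2.3543]/1.09 = 10.2448. B = V − Δ·S = -14.9338.
As a check, the time-0 holding Δ(0,0)·S0 + B(0,0) comes to 10.2448 — exactly V0.

(0,0): Delta=0.6141 Bond=-14.9338
(1,0): Delta=0.2417 Bond=-4.9777
(1,1): Delta=0.7310 Bond=-22.4122
(2,0): Delta=0.0000 Bond=0.0000
(2,1): Delta=0.3175 Bond=-8.3711
(2,2): Delta=0.8608 Bond=-33.1466
(3,0): Delta=0.0000 Bond=0.0000
(3,1): Delta=0.0000 Bond=0.0000
(3,2): Delta=0.4172 Bond=-14.0778
(3,3): Delta=1.0000 Bond=-48.1009
V0=10.2448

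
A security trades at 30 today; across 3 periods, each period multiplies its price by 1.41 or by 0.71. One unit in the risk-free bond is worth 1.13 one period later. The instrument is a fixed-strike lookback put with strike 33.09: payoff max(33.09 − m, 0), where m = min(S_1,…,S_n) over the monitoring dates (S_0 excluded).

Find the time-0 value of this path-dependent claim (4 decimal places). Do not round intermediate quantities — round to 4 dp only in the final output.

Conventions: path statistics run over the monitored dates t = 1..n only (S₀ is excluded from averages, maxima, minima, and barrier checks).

price = 5.2359

With p* = (R−d)/(u−d) = 0.6000, sum probability × payoff across the paths and divide by R^3.
Enumerate all 2^3 = 8 price paths (U = up ×1.41, D = down ×0.71); each path with k up-moves has probability p*^k·(1−p*)^(3−k).
DDD: m=10.7373, payoff=22.3527, prob=0.064000
UDD: m=21.3234, payoff=11.7666, prob=0.096000
DUD: m=21.3000, payoff=11.7900, prob=0.096000
UUD: m=42.3000, payoff=0.0000, prob=0.144000
DDU: m=15.1230, payoff=17.9670, prob=0.096000
UDU: m=30.0330, payoff=3.0570, prob=0.144000
DUU: m=21.3000, payoff=11.7900, prob=0.144000
UUU: m=42.3000, payoff=0.0000, prob=0.216000
Price = Σ prob·payoff / R^3 = 7.554802 / 1.442897 = 5.2359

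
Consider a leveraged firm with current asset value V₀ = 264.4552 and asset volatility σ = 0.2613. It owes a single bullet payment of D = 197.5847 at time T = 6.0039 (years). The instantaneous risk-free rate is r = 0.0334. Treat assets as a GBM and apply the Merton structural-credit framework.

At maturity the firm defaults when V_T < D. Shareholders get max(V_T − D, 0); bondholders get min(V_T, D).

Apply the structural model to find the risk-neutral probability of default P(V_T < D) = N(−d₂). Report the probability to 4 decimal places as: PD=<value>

Apply the equity-as-call identities (strike 197.5847, horizon 6.0039 years):
d₁ = [ln(V₀/D) + (r + σ²/2)T] / (σ√T)
   = [ln(264.4552/197.5847) + (0.0334 + 0.5·0.2613²)·6.0039] / (0.2613·√6.0039)
   = [0.291505 + 0.405496] / 0.640260 = 1.088622
d₂ = d₁ − σ√T = 1.088622 − 0.640260 = 0.448363
risk-neutral PD = N(−d₂) = N(-0.448363) = 0.326946

PD=0.3269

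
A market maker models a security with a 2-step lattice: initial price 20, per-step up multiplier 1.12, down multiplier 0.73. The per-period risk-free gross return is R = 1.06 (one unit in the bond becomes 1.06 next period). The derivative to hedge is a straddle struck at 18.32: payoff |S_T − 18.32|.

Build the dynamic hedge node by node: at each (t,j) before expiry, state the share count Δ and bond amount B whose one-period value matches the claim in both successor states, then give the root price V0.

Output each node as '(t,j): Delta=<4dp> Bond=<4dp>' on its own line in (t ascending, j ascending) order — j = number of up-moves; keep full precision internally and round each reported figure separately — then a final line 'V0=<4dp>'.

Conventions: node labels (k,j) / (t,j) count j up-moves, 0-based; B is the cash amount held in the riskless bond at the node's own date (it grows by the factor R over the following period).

Risk-neutral probability p* = (R−d)/(u−d) = (1.06−0.73)/(1.12−0.73) = 0.8462.
Payoffs at expiry: V(2,0)=7.6620, V(2,1)=1.9680, V(2,2)=6.7680
Node (1,0) S=14.6000: V=(p*·1.9680+(1−p*)·7.6620)/1.06=2.6830; Δ=(1.9680−7.6620)/(16.3520−10.6580)=-1.0000; B=V−Δ·S=17.2830
Node (1,1) S=22.4000: V=(p*·6.7680+(1−p*)·1.9680)/1.06=5.6882; Δ=(6.7680−1.9680)/(25.0880−16.3520)=0.5495; B=V−Δ·S=-6.6194
Node (0,0) S=20.0000: V=(p*·5.6882+(1−p*)·2.6830)/1.06=4.9301; Δ=(5.6882−2.6830)/(22.4000−14.6000)=0.3853; B=V−Δ·S=-2.7756
Check: Δ(0,0)·S0 + B(0,0) = 4.9301 = V0.

(0,0): Delta=0.3853 Bond=-2.7756
(1,0): Delta=-1.0000 Bond=17.2830
(1,1): Delta=0.5495 Bond=-6.6194
V0=4.9301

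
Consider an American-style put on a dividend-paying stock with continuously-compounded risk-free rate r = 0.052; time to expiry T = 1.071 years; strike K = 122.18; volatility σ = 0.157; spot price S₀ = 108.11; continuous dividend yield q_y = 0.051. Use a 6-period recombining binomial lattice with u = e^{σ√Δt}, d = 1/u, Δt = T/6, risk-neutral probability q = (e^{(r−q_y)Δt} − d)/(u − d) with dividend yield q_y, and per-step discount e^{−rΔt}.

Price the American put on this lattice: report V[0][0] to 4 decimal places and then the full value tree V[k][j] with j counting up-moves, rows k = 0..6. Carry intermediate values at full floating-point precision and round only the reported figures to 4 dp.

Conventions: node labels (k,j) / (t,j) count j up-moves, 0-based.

Δt=0.17850, u=1.06858, d=0.93582, q=0.48477, disc=e^(-rΔt)=0.99076
k=6 terminal: V=max(K-S,0) → 49.5657 39.2643 27.5015 14.0700 0.0000 0.0000 0.0000
k=5: j=0 S=77.5942 intr=44.5858 cont=44.1602 V=44.5858[EX]; j=1 S=88.6021 intr=33.5779 cont=33.2520 V=33.5779[EX]; j=2 S=101.1716 intr=21.0084 cont=20.7964 V=21.0084[EX]; j=3 S=115.5243 intr=6.6557 cont=7.1823 V=7.1823[hold]; j=4 S=131.9131 intr=0.0000 cont=0.0000 V=0.0000[hold]; j=5 S=150.6269 intr=0.0000 cont=0.0000 V=0.0000[hold]
k=4: j=0 S=82.9157 intr=39.2643 cont=38.8869 V=39.2643[EX]; j=1 S=94.6785 intr=27.5015 cont=27.2307 V=27.5015[EX]; j=2 S=108.1100 intr=14.0700 cont=14.1738 V=14.1738[hold]; j=3 S=123.4470 intr=0.0000 cont=3.6664 V=3.6664[hold]; j=4 S=140.9598 intr=0.0000 cont=0.0000 V=0.0000[hold]
k=3: j=0 S=88.6021 intr=33.5779 cont=33.2520 V=33.5779[EX]; j=1 S=101.1716 intr=21.0084 cont=20.8463 V=21.0084[EX]; j=2 S=115.5243 intr=6.6557 cont=8.9963 V=8.9963[hold]; j=3 S=131.9131 intr=0.0000 cont=1.8716 V=1.8716[hold]
k=2: j=0 S=94.6785 intr=27.5015 cont=27.2307 V=27.5015[EX]; j=1 S=108.1100 intr=14.0700 cont=15.0450 V=15.0450[hold]; j=2 S=123.4470 intr=0.0000 cont=5.4912 V=5.4912[hold]
k=1: j=0 S=101.1716 intr=21.0084 cont=21.2647 V=21.2647[hold]; j=1 S=115.5243 intr=6.6557 cont=10.3174 V=10.3174[hold]
k=0: j=0 S=108.1100 intr=14.0700 cont=15.8104 V=15.8104[hold]

price = 15.8104
tree:
15.8104
21.2647 10.3174
27.5015 15.0450 5.4912
33.5779 21.0084 8.9963 1.8716
39.2643 27.5015 14.1738 3.6664 0.0000
44.5858 33.5779 21.0084 7.1823 0.0000 0.0000
49.5657 39.2643 27.5015 14.0700 0.0000 0.0000 0.0000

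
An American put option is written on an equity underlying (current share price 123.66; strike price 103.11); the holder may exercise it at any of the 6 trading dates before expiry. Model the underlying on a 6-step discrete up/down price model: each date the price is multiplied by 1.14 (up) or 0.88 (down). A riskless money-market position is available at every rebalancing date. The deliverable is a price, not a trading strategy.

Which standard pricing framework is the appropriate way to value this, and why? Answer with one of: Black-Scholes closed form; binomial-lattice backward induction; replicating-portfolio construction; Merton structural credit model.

framework: binomial-lattice backward induction

Key observation: the exercise right at every one of the 6 steps is what matters: each node needs max(103.11 − S, continuation), which only the stepwise tree valuation starting from spot 123.66 delivers.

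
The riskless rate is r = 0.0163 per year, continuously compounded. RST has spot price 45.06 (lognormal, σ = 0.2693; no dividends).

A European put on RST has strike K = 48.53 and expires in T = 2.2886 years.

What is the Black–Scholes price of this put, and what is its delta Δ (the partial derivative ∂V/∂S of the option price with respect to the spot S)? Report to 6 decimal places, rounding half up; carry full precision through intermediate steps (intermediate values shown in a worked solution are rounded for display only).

price = 8.286279
Δ = -0.454949

σ√T = 0.2693·√2.2886 = 0.407400
d₁ = (ln(S/K) + (r+σ²/2)T) / (σ√T) = (ln(45.06/48.53) + (0.0163+0.2693²/2)·2.2886) / 0.407400 = (-0.074187 + 0.120292) / 0.407400 = 0.113167
d₂ = d₁ − σ√T = 0.113167 − 0.407400 = -0.294233
e^{−rT} = 0.963383
N(−d₁) = 0.454949,  N(−d₂) = 0.615710
Put price V = K·e^{−rT}·N(−d₂) − S·N(−d₁) = 28.786277 − 20.499998 = 8.286279
Δ = −N(−d₁) = -0.454949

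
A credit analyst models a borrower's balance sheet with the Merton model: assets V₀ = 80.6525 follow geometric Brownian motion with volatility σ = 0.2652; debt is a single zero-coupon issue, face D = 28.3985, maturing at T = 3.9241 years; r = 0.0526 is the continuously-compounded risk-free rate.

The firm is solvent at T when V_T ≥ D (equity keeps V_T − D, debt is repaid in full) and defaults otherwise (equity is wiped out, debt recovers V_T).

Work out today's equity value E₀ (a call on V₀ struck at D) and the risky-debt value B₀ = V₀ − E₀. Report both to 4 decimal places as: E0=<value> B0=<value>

Equity is a call on the firm's assets struck at D = 28.3985:
d₁ = [ln(V₀/D) + (r + σ²/2)T] / (σ√T)
   = [ln(80.6525/28.3985) + (0.0526 + 0.5·0.2652²)·3.9241] / (0.2652·√3.9241)
   = [1.043813 + 0.344401] / 0.525344 = 2.642487
d₂ = d₁ − σ√T = 2.642487 − 0.525344 = 2.117144
N(d₁) = 0.995885,  N(d₂) = 0.982876,  e^(−rT) = 0.813501
E₀ = V₀·N(d₁) − D·e^(−rT)·N(d₂)
   = 80.6525·0.995885 − 28.3985·0.813501·0.982876 = 57.613996
B₀ = V₀ − E₀ = 80.6525 − 57.613996 = 23.038504

E0=57.6140 B0=23.0385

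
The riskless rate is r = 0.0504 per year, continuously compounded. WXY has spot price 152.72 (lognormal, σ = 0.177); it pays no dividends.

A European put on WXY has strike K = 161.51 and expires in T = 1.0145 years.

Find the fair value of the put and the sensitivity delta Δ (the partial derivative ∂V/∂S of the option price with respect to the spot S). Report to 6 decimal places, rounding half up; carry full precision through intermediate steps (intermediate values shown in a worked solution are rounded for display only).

price = 11.247477
Δ = -0.475263

σ√T = 0.177·√1.0145 = 0.178279
d₁ = (ln(S/K) + (r+σ²/2)T) / (σ√T) = (ln(152.72/161.51) + (0.0504+0.177²/2)·1.0145) / 0.178279 = (-0.055961 + 0.067022) / 0.178279 = 0.062046
d₂ = d₁ − σ√T = 0.062046 − 0.178279 = -0.116232
e^{−rT} = 0.950154
N(−d₁) = 0.475263,  N(−d₂) = 0.546266
Put price V = K·e^{−rT}·N(−d₂) − S·N(−d₁) = 83.829631 − 72.582154 = 11.247477
Δ = −N(−d₁) = -0.475263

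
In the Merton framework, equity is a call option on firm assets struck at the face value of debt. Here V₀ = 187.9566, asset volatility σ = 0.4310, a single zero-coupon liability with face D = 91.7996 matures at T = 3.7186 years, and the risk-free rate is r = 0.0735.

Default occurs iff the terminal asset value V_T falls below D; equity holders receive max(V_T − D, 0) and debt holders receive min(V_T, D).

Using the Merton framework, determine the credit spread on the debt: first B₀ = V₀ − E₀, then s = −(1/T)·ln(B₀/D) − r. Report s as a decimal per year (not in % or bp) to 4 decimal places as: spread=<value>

Work the structural quantities from V₀ = 187.9566 against face 91.7996:
d₁ = [ln(V₀/D) + (r + σ²/2)T] / (σ√T)
   = [ln(187.9566/91.7996) + (0.0735 + 0.5·0.4310²)·3.7186] / (0.4310·√3.7186)
   = [0.716603 + 0.618703] / 0.831126 = 1.606622
d₂ = d₁ − σ√T = 1.606622 − 0.831126 = 0.775496
N(d₁) = 0.945931,  N(d₂) = 0.780977,  e^(−rT) = 0.760851
E₀ = V₀·N(d₁) − D·e^(−rT)·N(d₂)
   = 187.9566·0.945931 − 91.7996·0.760851·0.780977 = 123.246055
B₀ = V₀ − E₀ = 187.9566 − 123.246055 = 64.710545
spread = −(1/T)·ln(B₀/D) − r = −(1/3.7186)·ln(64.710545/91.7996) − 0.0735 = 0.02053640

spread=0.0205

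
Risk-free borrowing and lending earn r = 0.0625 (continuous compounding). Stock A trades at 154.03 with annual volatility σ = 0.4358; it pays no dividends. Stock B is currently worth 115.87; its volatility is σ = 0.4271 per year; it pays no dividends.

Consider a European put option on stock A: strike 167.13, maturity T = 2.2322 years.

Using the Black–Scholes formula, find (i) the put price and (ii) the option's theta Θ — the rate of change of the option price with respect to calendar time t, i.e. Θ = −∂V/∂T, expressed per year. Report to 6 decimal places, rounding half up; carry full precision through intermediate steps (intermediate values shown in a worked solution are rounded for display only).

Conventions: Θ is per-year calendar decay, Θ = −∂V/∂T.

σ√T = 0.4358·√2.2322 = 0.651109
d₁ = (ln(S/K) + (r+σ²/2)T) / (σ√T) = (ln(154.03/167.13) + (0.0625+0.4358²/2)·2.2322) / 0.651109 = (-0.081625 + 0.351484) / 0.651109 = 0.414461
d₂ = d₁ − σ√T = 0.414461 − 0.651109 = -0.236648
e^{−rT} = 0.869782
N(−d₁) = 0.339268,  N(−d₂) = 0.593535
Put price V = K·e^{−rT}·N(−d₂) − S·N(−d₁) = 86.280222 − 52.257478 = 34.022744
φ(d₁) = (1/√(2π))·e^{−d₁²/2} = 0.366108
Θ = −S·φ(d₁)·σ/(2√T) + r·K·e^{−rT}·N(−d₂) = −8.224413 + 5.392514 = -2.831899

price = 34.022744
Θ = -2.831899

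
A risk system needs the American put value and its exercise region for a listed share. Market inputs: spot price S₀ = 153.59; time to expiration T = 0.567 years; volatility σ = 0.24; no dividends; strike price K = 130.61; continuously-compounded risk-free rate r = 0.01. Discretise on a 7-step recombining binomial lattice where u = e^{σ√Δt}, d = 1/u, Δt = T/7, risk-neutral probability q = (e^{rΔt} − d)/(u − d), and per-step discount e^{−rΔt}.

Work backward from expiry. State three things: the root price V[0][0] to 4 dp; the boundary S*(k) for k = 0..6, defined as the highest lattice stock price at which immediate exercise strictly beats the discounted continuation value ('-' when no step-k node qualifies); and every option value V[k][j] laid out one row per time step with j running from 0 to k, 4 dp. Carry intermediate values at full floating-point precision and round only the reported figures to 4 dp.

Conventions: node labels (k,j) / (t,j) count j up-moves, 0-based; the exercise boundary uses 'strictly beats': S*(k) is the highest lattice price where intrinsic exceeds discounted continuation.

Δt=0.08100  u=1.07069  d=0.93398  q=0.48886  discount=0.99919
step 7 (expiry): payoffs max(K−S,0) = 35.3938 21.4559 5.4778 0.0000 0.0000 0.0000 0.0000 0.0000
step 6: (k=6,j=0): S=101.9473, K−S=28.6627, hold=28.5570 ⇒ V=28.6627 exercise | (k=6,j=1): S=116.8704, K−S=13.7396, hold=13.6338 ⇒ V=13.7396 exercise | (k=6,j=2): S=133.9781, K−S=0.0000, hold=2.7976 ⇒ V=2.7976 continue | (k=6,j=3): S=153.5900, K−S=0.0000, hold=0.0000 ⇒ V=0.0000 continue | (k=6,j=4): S=176.0727, K−S=0.0000, hold=0.0000 ⇒ V=0.0000 continue | (k=6,j=5): S=201.8465, K−S=0.0000, hold=0.0000 ⇒ V=0.0000 continue | (k=6,j=6): S=231.3931, K−S=0.0000, hold=0.0000 ⇒ V=0.0000 continue  boundary S*=116.8704
step 5: (k=5,j=0): S=109.1541, K−S=21.4559, hold=21.3501 ⇒ V=21.4559 exercise | (k=5,j=1): S=125.1322, K−S=5.4778, hold=8.3837 ⇒ V=8.3837 continue | (k=5,j=2): S=143.4493, K−S=0.0000, hold=1.4288 ⇒ V=1.4288 continue | (k=5,j=3): S=164.4476, K−S=0.0000, hold=0.0000 ⇒ V=0.0000 continue | (k=5,j=4): S=188.5197, K−S=0.0000, hold=0.0000 ⇒ V=0.0000 continue | (k=5,j=5): S=216.1154, K−S=0.0000, hold=0.0000 ⇒ V=0.0000 continue  boundary S*=109.1541
step 4: (k=4,j=0): S=116.8704, K−S=13.7396, hold=15.0533 ⇒ V=15.0533 continue | (k=4,j=1): S=133.9781, K−S=0.0000, hold=4.9797 ⇒ V=4.9797 continue | (k=4,j=2): S=153.5900, K−S=0.0000, hold=0.7297 ⇒ V=0.7297 continue | (k=4,j=3): S=176.0727, K−S=0.0000, hold=0.0000 ⇒ V=0.0000 continue | (k=4,j=4): S=201.8465, K−S=0.0000, hold=0.0000 ⇒ V=0.0000 continue  boundary S*=-
step 3: (k=3,j=0): S=125.1322, K−S=5.4778, hold=10.1206 ⇒ V=10.1206 continue | (k=3,j=1): S=143.4493, K−S=0.0000, hold=2.8998 ⇒ V=2.8998 continue | (k=3,j=2): S=164.4476, K−S=0.0000, hold=0.3727 ⇒ V=0.3727 continue | (k=3,j=3): S=188.5197, K−S=0.0000, hold=0.0000 ⇒ V=0.0000 continue  boundary S*=-
step 2: (k=2,j=0): S=133.9781, K−S=0.0000, hold=6.5853 ⇒ V=6.5853 continue | (k=2,j=1): S=153.5900, K−S=0.0000, hold=1.6630 ⇒ V=1.6630 continue | (k=2,j=2): S=176.0727, K−S=0.0000, hold=0.1904 ⇒ V=0.1904 continue  boundary S*=-
step 1: (k=1,j=0): S=143.4493, K−S=0.0000, hold=4.1756 ⇒ V=4.1756 continue | (k=1,j=1): S=164.4476, K−S=0.0000, hold=0.9423 ⇒ V=0.9423 continue  boundary S*=-
step 0: (k=0,j=0): S=153.5900, K−S=0.0000, hold=2.5929 ⇒ V=2.5929 continue  boundary S*=-

price = 2.5929
boundary = - - - - - 109.1541 116.8704
tree:
2.5929
4.1756 0.9423
6.5853 1.6630 0.1904
10.1206 2.8998 0.3727 0.0000
15.0533 4.9797 0.7297 0.0000 0.0000
21.4559 8.3837 1.4288 0.0000 0.0000 0.0000
28.6627 13.7396 2.7976 0.0000 0.0000 0.0000 0.0000
35.3938 21.4559 5.4778 0.0000 0.0000 0.0000 0.0000 0.0000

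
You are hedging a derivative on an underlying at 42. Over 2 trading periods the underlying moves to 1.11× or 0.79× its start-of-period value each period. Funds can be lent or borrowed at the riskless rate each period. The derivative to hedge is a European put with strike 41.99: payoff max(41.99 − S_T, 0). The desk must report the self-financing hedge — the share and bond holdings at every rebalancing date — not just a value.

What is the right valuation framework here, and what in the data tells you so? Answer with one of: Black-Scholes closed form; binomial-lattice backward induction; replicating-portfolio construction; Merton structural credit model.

framework: replicating-portfolio construction

Key observation: the deliverable is the dynamic trading strategy on the 2-step tree (spot 42, moves 1.11 and 0.79), so the valuation must go through the node-by-node replicating-portfolio solve.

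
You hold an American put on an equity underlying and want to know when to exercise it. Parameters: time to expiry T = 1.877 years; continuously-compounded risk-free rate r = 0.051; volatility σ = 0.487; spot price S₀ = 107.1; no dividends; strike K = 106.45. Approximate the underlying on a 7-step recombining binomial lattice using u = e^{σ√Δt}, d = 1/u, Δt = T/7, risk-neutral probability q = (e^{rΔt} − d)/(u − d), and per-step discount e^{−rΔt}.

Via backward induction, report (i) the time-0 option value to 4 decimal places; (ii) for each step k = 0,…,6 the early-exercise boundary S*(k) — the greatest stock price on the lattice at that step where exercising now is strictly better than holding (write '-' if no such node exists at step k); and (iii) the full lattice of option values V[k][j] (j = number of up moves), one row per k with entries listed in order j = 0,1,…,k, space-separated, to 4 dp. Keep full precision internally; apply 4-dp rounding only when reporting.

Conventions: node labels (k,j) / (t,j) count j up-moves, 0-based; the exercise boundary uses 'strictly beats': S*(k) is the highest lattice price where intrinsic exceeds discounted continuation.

price = 23.7643
boundary = - - - 50.2605 39.0577 50.2605 64.6767
tree:
23.7643
32.7114 14.1460
43.6400 21.0722 6.5741
56.1895 30.4548 10.8717 1.8106
67.3923 42.3756 17.6040 3.4265 0.0000
76.0981 56.1895 27.6941 6.4844 0.0000 0.0000
82.8634 67.3923 41.7733 12.2711 0.0000 0.0000 0.0000
88.1208 76.0981 56.1895 23.2221 0.0000 0.0000 0.0000 0.0000

Δt=0.26814  u=1.28683  d=0.77710  q=0.46430  discount=0.98642
step 7 (expiry): payoffs max(K−S,0) = 88.1208 76.0981 56.1895 23.2221 0.0000 0.0000 0.0000 0.0000
step 6: (k=6,j=0): S=23.5866, K−S=82.8634, hold=81.4176 ⇒ V=82.8634 exercise | (k=6,j=1): S=39.0577, K−S=67.3923, hold=65.9465 ⇒ V=67.3923 exercise | (k=6,j=2): S=64.6767, K−S=41.7733, hold=40.3275 ⇒ V=41.7733 exercise | (k=6,j=3): S=107.1000, K−S=0.0000, hold=12.2711 ⇒ V=12.2711 continue | (k=6,j=4): S=177.3499, K−S=0.0000, hold=0.0000 ⇒ V=0.0000 continue | (k=6,j=5): S=293.6787, K−S=0.0000, hold=0.0000 ⇒ V=0.0000 continue | (k=6,j=6): S=486.3108, K−S=0.0000, hold=0.0000 ⇒ V=0.0000 continue  boundary S*=64.6767
step 5: (k=5,j=0): S=30.3519, K−S=76.0981, hold=74.6523 ⇒ V=76.0981 exercise | (k=5,j=1): S=50.2605, K−S=56.1895, hold=54.7436 ⇒ V=56.1895 exercise | (k=5,j=2): S=83.2279, K−S=23.2221, hold=27.6941 ⇒ V=27.6941 continue | (k=5,j=3): S=137.8194, K−S=0.0000, hold=6.4844 ⇒ V=6.4844 continue | (k=5,j=4): S=228.2190, K−S=0.0000, hold=0.0000 ⇒ V=0.0000 continue | (k=5,j=5): S=377.9142, K−S=0.0000, hold=0.0000 ⇒ V=0.0000 continue  boundary S*=50.2605
step 4: (k=4,j=0): S=39.0577, K−S=67.3923, hold=65.9465 ⇒ V=67.3923 exercise | (k=4,j=1): S=64.6767, K−S=41.7733, hold=42.3756 ⇒ V=42.3756 continue | (k=4,j=2): S=107.1000, K−S=0.0000, hold=17.6040 ⇒ V=17.6040 continue | (k=4,j=3): S=177.3499, K−S=0.0000, hold=3.4265 ⇒ V=3.4265 continue | (k=4,j=4): S=293.6787, K−S=0.0000, hold=0.0000 ⇒ V=0.0000 continue  boundary S*=39.0577
step 3: (k=3,j=0): S=50.2605, K−S=56.1895, hold=55.0195 ⇒ V=56.1895 exercise | (k=3,j=1): S=83.2279, K−S=23.2221, hold=30.4548 ⇒ V=30.4548 continue | (k=3,j=2): S=137.8194, K−S=0.0000, hold=10.8717 ⇒ V=10.8717 continue | (k=3,j=3): S=228.2190, K−S=0.0000, hold=1.8106 ⇒ V=1.8106 continue  boundary S*=50.2605
step 2: (k=2,j=0): S=64.6767, K−S=41.7733, hold=43.6400 ⇒ V=43.6400 continue | (k=2,j=1): S=107.1000, K−S=0.0000, hold=21.0722 ⇒ V=21.0722 continue | (k=2,j=2): S=177.3499, K−S=0.0000, hold=6.5741 ⇒ V=6.5741 continue  boundary S*=-
step 1: (k=1,j=0): S=83.2279, K−S=23.2221, hold=32.7114 ⇒ V=32.7114 continue | (k=1,j=1): S=137.8194, K−S=0.0000, hold=14.1460 ⇒ V=14.1460 continue  boundary S*=-
step 0: (k=0,j=0): S=107.1000, K−S=0.0000, hold=23.7643 ⇒ V=23.7643 continue  boundary S*=-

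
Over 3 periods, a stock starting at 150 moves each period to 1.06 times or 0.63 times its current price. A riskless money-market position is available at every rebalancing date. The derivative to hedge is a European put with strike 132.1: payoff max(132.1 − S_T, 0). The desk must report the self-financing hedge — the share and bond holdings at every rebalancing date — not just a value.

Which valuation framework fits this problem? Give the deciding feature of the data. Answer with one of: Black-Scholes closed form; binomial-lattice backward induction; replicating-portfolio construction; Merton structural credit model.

framework: replicating-portfolio construction

Key observation: since the answer must list Δ and B at each node of the 1.06/0.63 lattice on 150, the replicating-portfolio method — solving the two-state system at every node — is the one that applies.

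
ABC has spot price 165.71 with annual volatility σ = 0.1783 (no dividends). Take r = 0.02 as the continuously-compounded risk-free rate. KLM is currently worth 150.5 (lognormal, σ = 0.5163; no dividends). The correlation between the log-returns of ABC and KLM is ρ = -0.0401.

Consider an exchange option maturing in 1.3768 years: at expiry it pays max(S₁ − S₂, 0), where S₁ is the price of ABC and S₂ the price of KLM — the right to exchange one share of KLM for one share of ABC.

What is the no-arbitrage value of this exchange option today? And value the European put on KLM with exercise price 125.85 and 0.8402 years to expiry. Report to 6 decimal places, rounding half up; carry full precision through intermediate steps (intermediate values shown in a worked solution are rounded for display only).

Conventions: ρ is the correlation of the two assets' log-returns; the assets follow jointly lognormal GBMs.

σ_eff = √(σ₁² + σ₂² − 2ρσ₁σ₂) = √(0.1783² + 0.5163² − 2·-0.0401·0.1783·0.5163) = 0.552937
d₁ = (ln(S₁/S₂) + (q₂ − q₁ + σ_eff²/2)T) / (σ_eff√T) = (ln(165.71/150.5) + (0.0 − 0.0 + 0.152870)·1.3768) / 0.648801 = 0.472791
d₂ = d₁ − σ_eff√T = 0.472791 − 0.648801 = -0.176009
N(d₁) = 0.681819,  N(d₂) = 0.430143
V = S₁·e^{−q₁T}·N(d₁) − S₂·e^{−q₂T}·N(d₂) = 112.984220 − 64.736574 = 48.247647
[vanilla: KLM put K=125.85]
σ√T = 0.5163·√0.8402 = 0.473253
d₁ = (ln(S/K) + (r+σ²/2)T) / (σ√T) = (ln(150.5/125.85) + (0.02+0.5163²/2)·0.8402) / 0.473253 = (0.178872 + 0.128788) / 0.473253 = 0.650097
d₂ = d₁ − σ√T = 0.650097 − 0.473253 = 0.176844
e^{−rT} = 0.983336
N(−d₁) = 0.257815,  N(−d₂) = 0.429815
price = K·e^{−rT}·N(−d₂) − S·N(−d₁) = 53.190889 − 38.801105 = 14.389784

exchange price = 48.247647
price(KLM put K=125.85) = 14.389784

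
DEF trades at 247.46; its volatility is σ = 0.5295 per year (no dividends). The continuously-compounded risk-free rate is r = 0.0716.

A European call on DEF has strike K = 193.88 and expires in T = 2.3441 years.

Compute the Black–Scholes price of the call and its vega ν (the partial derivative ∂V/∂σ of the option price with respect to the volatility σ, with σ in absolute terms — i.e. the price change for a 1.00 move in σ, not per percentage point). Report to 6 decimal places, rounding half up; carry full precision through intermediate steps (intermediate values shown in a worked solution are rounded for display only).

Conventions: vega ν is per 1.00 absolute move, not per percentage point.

price = 114.122429
ν = 99.598070

σ√T = 0.5295·√2.3441 = 0.810689
d₁ = (ln(S/K) + (r+σ²/2)T) / (σ√T) = (ln(247.46/193.88) + (0.0716+0.5295²/2)·2.3441) / 0.810689 = (0.244010 + 0.496446) / 0.810689 = 0.913366
d₂ = d₁ − σ√T = 0.913366 − 0.810689 = 0.102677
e^{−rT} = 0.845491
N(d₁) = 0.819475,  N(d₂) = 0.540890
Call price V = S·N(d₁) − K·e^{−rT}·N(d₂) = 202.787250 − 88.664821 = 114.122429
φ(d₁) = (1/√(2π))·e^{−d₁²/2} = 0.262880
ν = S·φ(d₁)·√T = 99.598070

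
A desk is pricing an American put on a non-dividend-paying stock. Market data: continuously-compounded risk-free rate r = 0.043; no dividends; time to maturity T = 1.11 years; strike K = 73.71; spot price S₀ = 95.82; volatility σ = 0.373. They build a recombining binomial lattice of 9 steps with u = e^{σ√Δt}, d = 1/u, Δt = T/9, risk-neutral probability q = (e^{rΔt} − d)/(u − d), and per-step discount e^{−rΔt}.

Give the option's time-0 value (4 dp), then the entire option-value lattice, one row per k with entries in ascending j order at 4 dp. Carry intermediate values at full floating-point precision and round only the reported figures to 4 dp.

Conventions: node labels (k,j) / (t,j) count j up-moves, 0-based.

Δt=0.12333  u=1.13996  d=0.87722  q=0.48754  discount=0.99471
step 9 (expiry): payoffs max(K−S,0) = 44.2353 35.4074 23.9354 9.0274 0.0000 0.0000 0.0000 0.0000 0.0000 0.0000
k=8: (k=8,j=0): S=33.6000, K−S=40.1100, hold=39.7202 ⇒ V=40.1100 exercise | (k=8,j=1): S=43.6635, K−S=30.0465, hold=29.6567 ⇒ V=30.0465 exercise | (k=8,j=2): S=56.7411, K−S=16.9689, hold=16.5791 ⇒ V=16.9689 exercise | (k=8,j=3): S=73.7355, K−S=0.0000, hold=4.6018 ⇒ V=4.6018 continue | (k=8,j=4): S=95.8200, K−S=0.0000, hold=0.0000 ⇒ V=0.0000 continue | (k=8,j=5): S=124.5190, K−S=0.0000, hold=0.0000 ⇒ V=0.0000 continue | (k=8,j=6): S=161.8135, K−S=0.0000, hold=0.0000 ⇒ V=0.0000 continue | (k=8,j=7): S=210.2782, K−S=0.0000, hold=0.0000 ⇒ V=0.0000 continue | (k=8,j=8): S=273.2584, K−S=0.0000, hold=0.0000 ⇒ V=0.0000 continue
k=7: (k=7,j=0): S=38.3026, K−S=35.4074, hold=35.0175 ⇒ V=35.4074 exercise | (k=7,j=1): S=49.7746, K−S=23.9354, hold=23.5455 ⇒ V=23.9354 exercise | (k=7,j=2): S=64.6826, K−S=9.0274, hold=10.8816 ⇒ V=10.8816 continue | (k=7,j=3): S=84.0556, K−S=0.0000, hold=2.3458 ⇒ V=2.3458 continue | (k=7,j=4): S=109.2310, K−S=0.0000, hold=0.0000 ⇒ V=0.0000 continue | (k=7,j=5): S=141.9467, K−S=0.0000, hold=0.0000 ⇒ V=0.0000 continue | (k=7,j=6): S=184.4610, K−S=0.0000, hold=0.0000 ⇒ V=0.0000 continue | (k=7,j=7): S=239.7087, K−S=0.0000, hold=0.0000 ⇒ V=0.0000 continue
k=6: (k=6,j=0): S=43.6635, K−S=30.0465, hold=29.6567 ⇒ V=30.0465 exercise | (k=6,j=1): S=56.7411, K−S=16.9689, hold=17.4783 ⇒ V=17.4783 continue | (k=6,j=2): S=73.7355, K−S=0.0000, hold=6.6845 ⇒ V=6.6845 continue | (k=6,j=3): S=95.8200, K−S=0.0000, hold=1.1958 ⇒ V=1.1958 continue | (k=6,j=4): S=124.5190, K−S=0.0000, hold=0.0000 ⇒ V=0.0000 continue | (k=6,j=5): S=161.8135, K−S=0.0000, hold=0.0000 ⇒ V=0.0000 continue | (k=6,j=6): S=210.2782, K−S=0.0000, hold=0.0000 ⇒ V=0.0000 continue
k=5: (k=5,j=0): S=49.7746, K−S=23.9354, hold=23.7925 ⇒ V=23.9354 exercise | (k=5,j=1): S=64.6826, K−S=9.0274, hold=12.1513 ⇒ V=12.1513 continue | (k=5,j=2): S=84.0556, K−S=0.0000, hold=3.9873 ⇒ V=3.9873 continue | (k=5,j=3): S=109.2310, K−S=0.0000, hold=0.6095 ⇒ V=0.6095 continue | (k=5,j=4): S=141.9467, K−S=0.0000, hold=0.0000 ⇒ V=0.0000 continue | (k=5,j=5): S=184.4610, K−S=0.0000, hold=0.0000 ⇒ V=0.0000 continue
k=4: (k=4,j=0): S=56.7411, K−S=16.9689, hold=18.0940 ⇒ V=18.0940 continue | (k=4,j=1): S=73.7355, K−S=0.0000, hold=8.1278 ⇒ V=8.1278 continue | (k=4,j=2): S=95.8200, K−S=0.0000, hold=2.3282 ⇒ V=2.3282 continue | (k=4,j=3): S=124.5190, K−S=0.0000, hold=0.3107 ⇒ V=0.3107 continue | (k=4,j=4): S=161.8135, K−S=0.0000, hold=0.0000 ⇒ V=0.0000 continue
k=3: (k=3,j=0): S=64.6826, K−S=9.0274, hold=13.1651 ⇒ V=13.1651 continue | (k=3,j=1): S=84.0556, K−S=0.0000, hold=5.2723 ⇒ V=5.2723 continue | (k=3,j=2): S=109.2310, K−S=0.0000, hold=1.3375 ⇒ V=1.3375 continue | (k=3,j=3): S=141.9467, K−S=0.0000, hold=0.1584 ⇒ V=0.1584 continue
k=2: (k=2,j=0): S=73.7355, K−S=0.0000, hold=9.2678 ⇒ V=9.2678 continue | (k=2,j=1): S=95.8200, K−S=0.0000, hold=3.3362 ⇒ V=3.3362 continue | (k=2,j=2): S=124.5190, K−S=0.0000, hold=0.7586 ⇒ V=0.7586 continue
k=1: (k=1,j=0): S=84.0556, K−S=0.0000, hold=6.3422 ⇒ V=6.3422 continue | (k=1,j=1): S=109.2310, K−S=0.0000, hold=2.0685 ⇒ V=2.0685 continue
k=0: (k=0,j=0): S=95.8200, K−S=0.0000, hold=4.2361 ⇒ V=4.2361 continue

price = 4.2361
tree:
4.2361
6.3422 2.0685
9.2678 3.3362 0.7586
13.1651 5.2723 1.3375 0.1584
18.0940 8.1278 2.3282 0.3107 0.0000
23.9354 12.1513 3.9873 0.6095 0.0000 0.0000
30.0465 17.4783 6.6845 1.1958 0.0000 0.0000 0.0000
35.4074 23.9354 10.8816 2.3458 0.0000 0.0000 0.0000 0.0000
40.1100 30.0465 16.9689 4.6018 0.0000 0.0000 0.0000 0.0000 0.0000
44.2353 35.4074 23.9354 9.0274 0.0000 0.0000 0.0000 0.0000 0.0000 0.0000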